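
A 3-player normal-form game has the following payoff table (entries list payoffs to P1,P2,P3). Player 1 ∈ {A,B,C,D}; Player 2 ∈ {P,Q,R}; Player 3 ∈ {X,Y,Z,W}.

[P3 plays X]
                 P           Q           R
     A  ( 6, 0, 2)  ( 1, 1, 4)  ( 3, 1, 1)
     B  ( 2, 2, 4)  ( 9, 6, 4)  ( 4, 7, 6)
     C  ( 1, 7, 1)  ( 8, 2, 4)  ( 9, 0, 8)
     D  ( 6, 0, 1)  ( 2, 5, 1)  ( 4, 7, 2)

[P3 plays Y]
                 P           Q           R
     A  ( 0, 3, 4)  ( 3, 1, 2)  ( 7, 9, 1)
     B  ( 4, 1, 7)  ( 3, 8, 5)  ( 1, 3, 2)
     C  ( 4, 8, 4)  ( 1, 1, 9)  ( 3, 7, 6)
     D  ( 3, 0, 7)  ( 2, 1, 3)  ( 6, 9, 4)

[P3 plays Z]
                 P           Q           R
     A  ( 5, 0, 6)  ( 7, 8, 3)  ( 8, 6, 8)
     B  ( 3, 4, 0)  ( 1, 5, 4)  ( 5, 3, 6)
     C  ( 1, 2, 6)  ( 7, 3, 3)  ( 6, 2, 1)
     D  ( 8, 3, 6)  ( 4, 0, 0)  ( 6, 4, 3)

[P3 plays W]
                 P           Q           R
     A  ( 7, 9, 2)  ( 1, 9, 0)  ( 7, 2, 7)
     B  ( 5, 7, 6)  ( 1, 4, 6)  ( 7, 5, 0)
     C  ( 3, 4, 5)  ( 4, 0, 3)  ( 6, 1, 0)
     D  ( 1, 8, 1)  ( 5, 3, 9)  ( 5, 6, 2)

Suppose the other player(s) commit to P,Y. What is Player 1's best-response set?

BR_1 = {B,C}

u_1(A vs P,Y) = 0
u_1(B vs P,Y) = 4
u_1(C vs P,Y) = 4
u_1(D vs P,Y) = 3
max payoff 4 at {B,C}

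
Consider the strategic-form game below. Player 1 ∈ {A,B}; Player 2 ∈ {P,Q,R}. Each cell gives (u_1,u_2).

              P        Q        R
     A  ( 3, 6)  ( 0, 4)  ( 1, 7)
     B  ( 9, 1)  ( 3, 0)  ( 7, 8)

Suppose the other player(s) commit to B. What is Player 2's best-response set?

u_2(P vs B) = 1
u_2(Q vs B) = 0
u_2(R vs B) = 8
max payoff 8 at {R}

P2 best: {R}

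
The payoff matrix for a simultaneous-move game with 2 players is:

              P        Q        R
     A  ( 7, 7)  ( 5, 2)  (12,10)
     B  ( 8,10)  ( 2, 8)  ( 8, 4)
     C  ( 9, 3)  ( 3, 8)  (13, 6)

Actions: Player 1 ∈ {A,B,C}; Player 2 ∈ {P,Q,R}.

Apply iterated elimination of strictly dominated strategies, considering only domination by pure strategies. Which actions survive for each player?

IESDS → P1:{A,C} P2:{Q,R}

P1 drop B (C beats it: P:9>8 Q:3>2 R:13>8)
P2 drop P (R beats it: A:10>7 C:6>3)
P1→{A,C} P2→{Q,R}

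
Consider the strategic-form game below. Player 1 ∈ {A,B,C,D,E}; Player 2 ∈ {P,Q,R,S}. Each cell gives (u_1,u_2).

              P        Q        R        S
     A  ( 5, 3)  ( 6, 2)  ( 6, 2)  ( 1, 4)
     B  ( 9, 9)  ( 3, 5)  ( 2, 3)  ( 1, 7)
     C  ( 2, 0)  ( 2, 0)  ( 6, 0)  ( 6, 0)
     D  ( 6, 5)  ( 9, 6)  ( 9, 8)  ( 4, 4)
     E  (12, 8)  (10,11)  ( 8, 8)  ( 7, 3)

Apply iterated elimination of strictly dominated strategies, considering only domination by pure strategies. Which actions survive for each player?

Remaining: P1:{D,E} P2:{Q,R}

P1 drop A (D beats it: P:6>5 Q:9>6 R:9>6 S:4>1)
P1 drop B (E beats it: P:12>9 Q:10>3 R:8>2 S:7>1)
P1 drop C (E beats it: P:12>2 Q:10>2 R:8>6 S:7>6)
P2 drop P (Q beats it: D:6>5 E:11>8)
P2 drop S (Q beats it: D:6>4 E:11>3)
P1→{D,E} P2→{Q,R}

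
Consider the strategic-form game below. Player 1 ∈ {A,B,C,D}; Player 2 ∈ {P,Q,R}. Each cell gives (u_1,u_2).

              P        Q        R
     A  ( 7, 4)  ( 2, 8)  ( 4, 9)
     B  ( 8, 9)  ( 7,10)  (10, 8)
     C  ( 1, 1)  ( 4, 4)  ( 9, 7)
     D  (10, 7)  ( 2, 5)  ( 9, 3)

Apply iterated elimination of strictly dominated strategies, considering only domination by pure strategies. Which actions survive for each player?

P1 drop A (B beats it: P:8>7 Q:7>2 R:10>4)
P1 drop C (B beats it: P:8>1 Q:7>4 R:10>9)
P2 drop R (P beats it: B:9>8 D:7>3)
P1→{B,D} P2→{P,Q}

IESDS → P1:{B,D} P2:{P,Q}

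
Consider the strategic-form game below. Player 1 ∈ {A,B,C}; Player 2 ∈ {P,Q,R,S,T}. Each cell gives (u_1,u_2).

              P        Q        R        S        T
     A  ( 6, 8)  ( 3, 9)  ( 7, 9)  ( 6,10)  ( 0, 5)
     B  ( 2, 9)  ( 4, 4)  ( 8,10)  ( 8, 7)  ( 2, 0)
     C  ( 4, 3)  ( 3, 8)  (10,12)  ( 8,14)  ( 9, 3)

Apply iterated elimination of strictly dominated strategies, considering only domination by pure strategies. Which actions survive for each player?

Survivors P1:{B,C} P2:{R,S}

P2 drop P (R beats it: A:9>8 B:10>9 C:12>3)
P1 drop A (B beats it: Q:4>3 R:8>7 S:8>6 T:2>0)
P2 drop Q (R beats it: B:10>4 C:12>8)
P2 drop T (R beats it: B:10>0 C:12>3)
P1→{B,C} P2→{R,S}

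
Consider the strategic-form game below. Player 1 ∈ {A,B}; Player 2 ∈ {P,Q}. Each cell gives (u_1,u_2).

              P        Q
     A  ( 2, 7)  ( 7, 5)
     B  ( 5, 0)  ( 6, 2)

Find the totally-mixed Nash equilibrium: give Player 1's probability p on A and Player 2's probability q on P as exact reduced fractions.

P1 indiff ⇒ q·2+(1-q)·7 = q·5+(1-q)·6 ⇒ q(-3) = (1-q)(-1) ⇒ q = 1/4
P2 indiff ⇒ p·7+(1-p)·0 = p·5+(1-p)·2 ⇒ p(2) = (1-p)(2) ⇒ p = 1/2

P1 mixes 1/2 on A; P2 mixes 1/4 on P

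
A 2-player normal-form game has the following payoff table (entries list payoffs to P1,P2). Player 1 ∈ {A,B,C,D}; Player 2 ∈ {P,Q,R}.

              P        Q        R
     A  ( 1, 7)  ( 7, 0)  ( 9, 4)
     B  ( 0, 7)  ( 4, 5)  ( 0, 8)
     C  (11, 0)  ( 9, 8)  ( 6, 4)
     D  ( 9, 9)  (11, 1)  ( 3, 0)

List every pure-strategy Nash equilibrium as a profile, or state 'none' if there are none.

No pure NE.

(A,P): not NE [P1→C gives 11>1]
(A,Q): not NE [P1→D gives 11>7; P2→P gives 7>0]
(A,R): not NE [P2→P gives 7>4]
(B,P): not NE [P1→C gives 11>0; P2→R gives 8>7]
(B,Q): not NE [P1→D gives 11>4; P2→R gives 8>5]
(B,R): not NE [P1→A gives 9>0]
(C,P): not NE [P2→Q gives 8>0]
(C,Q): not NE [P1→D gives 11>9]
(C,R): not NE [P1→A gives 9>6; P2→Q gives 8>4]
(D,P): not NE [P1→C gives 11>9]
(D,Q): not NE [P2→P gives 9>1]
(D,R): not NE [P1→A gives 9>3; P2→P gives 9>0]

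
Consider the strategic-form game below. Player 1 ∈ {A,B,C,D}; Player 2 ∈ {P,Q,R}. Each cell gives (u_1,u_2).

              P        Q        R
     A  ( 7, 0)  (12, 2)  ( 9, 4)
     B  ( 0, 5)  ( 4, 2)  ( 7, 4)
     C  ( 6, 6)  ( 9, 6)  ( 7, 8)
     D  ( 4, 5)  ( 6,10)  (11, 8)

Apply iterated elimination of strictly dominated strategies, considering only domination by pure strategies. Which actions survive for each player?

Remaining: P1:{A,D} P2:{Q,R}

P1 drop B (A beats it: P:7>0 Q:12>4 R:9>7)
P1 drop C (A beats it: P:7>6 Q:12>9 R:9>7)
P2 drop P (Q beats it: A:2>0 D:10>5)
P1→{A,D} P2→{Q,R}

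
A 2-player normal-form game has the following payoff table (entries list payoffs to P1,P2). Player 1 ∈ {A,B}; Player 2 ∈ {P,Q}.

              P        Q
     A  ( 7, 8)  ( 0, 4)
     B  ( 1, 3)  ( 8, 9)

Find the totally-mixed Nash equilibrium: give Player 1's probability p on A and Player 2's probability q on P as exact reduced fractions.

P1 indiff ⇒ q·7+(1-q)·0 = q·1+(1-q)·8 ⇒ q(6) = (1-q)(8) ⇒ q = 4/7
P2 indiff ⇒ p·8+(1-p)·3 = p·4+(1-p)·9 ⇒ p(4) = (1-p)(6) ⇒ p = 3/5

P1 mixes 3/5 on A; P2 mixes 4/7 on P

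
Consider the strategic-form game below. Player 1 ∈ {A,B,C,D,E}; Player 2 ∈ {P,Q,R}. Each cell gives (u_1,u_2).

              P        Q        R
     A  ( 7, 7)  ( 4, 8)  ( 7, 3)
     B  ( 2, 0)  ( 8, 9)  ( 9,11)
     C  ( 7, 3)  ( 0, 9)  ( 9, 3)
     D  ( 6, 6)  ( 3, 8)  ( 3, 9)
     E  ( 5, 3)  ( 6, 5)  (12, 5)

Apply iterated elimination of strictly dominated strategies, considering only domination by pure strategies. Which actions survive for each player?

IESDS → P1:{B,E} P2:{Q,R}

P1 drop D (A beats it: P:7>6 Q:4>3 R:7>3)
P2 drop P (Q beats it: A:8>7 B:9>0 C:9>3 E:5>3)
P1 drop A (B beats it: Q:8>4 R:9>7)
P1 drop C (E beats it: Q:6>0 R:12>9)
P1→{B,E} P2→{Q,R}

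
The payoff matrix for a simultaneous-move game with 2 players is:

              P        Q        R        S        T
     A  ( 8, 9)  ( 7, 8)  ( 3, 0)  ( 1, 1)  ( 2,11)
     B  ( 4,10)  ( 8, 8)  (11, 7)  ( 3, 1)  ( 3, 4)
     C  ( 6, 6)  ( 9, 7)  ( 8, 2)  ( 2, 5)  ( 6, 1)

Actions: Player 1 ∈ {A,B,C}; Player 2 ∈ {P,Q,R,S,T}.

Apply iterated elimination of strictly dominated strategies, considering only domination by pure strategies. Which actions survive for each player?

P2 drop R (P beats it: A:9>0 B:10>7 C:6>2)
P2 drop S (P beats it: A:9>1 B:10>1 C:6>5)
P1 drop B (C beats it: P:6>4 Q:9>8 T:6>3)
P1→{A,C} P2→{P,Q,T}

IESDS → P1:{A,C} P2:{P,Q,T}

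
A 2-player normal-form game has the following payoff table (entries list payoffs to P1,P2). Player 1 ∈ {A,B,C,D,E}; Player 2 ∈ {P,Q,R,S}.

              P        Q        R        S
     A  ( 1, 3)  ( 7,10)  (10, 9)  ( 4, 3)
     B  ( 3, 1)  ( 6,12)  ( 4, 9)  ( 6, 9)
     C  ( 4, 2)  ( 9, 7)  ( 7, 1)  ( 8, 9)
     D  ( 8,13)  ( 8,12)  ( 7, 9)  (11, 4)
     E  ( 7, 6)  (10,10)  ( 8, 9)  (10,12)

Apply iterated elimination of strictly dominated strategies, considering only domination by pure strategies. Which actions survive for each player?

IESDS → P1:{D,E} P2:{P,Q,S}

P1 drop B (C beats it: P:4>3 Q:9>6 R:7>4 S:8>6)
P1 drop C (E beats it: P:7>4 Q:10>9 R:8>7 S:10>8)
P2 drop R (Q beats it: A:10>9 D:12>9 E:10>9)
P1 drop A (D beats it: P:8>1 Q:8>7 S:11>4)
P1→{D,E} P2→{P,Q,S}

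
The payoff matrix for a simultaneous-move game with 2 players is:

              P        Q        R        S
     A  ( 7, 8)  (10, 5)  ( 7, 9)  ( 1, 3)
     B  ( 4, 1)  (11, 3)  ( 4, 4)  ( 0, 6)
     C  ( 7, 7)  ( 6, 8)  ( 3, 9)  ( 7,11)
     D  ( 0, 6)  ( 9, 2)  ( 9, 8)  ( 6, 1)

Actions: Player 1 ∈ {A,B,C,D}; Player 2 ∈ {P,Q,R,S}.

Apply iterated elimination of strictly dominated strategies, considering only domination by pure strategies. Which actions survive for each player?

P2 drop P (R beats it: A:9>8 B:4>1 C:9>7 D:8>6)
P2 drop Q (R beats it: A:9>5 B:4>3 C:9>8 D:8>2)
P1 drop A (D beats it: R:9>7 S:6>1)
P1 drop B (D beats it: R:9>4 S:6>0)
P1→{C,D} P2→{R,S}

Remaining: P1:{C,D} P2:{R,S}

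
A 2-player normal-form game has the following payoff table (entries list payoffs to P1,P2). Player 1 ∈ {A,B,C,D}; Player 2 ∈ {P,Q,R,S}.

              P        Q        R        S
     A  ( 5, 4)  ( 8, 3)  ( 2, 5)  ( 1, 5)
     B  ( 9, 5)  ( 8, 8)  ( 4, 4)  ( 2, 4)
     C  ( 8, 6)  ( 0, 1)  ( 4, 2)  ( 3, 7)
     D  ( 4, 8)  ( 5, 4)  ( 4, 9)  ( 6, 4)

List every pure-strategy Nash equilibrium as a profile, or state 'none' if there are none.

PSNE = {(B,Q), (D,R)}

(A,P): not NE [P1→B gives 9>5; P2→S gives 5>4]
(A,Q): not NE [P2→S gives 5>3]
(A,R): not NE [P1→D gives 4>2]
(A,S): not NE [P1→D gives 6>1]
(B,P): not NE [P2→Q gives 8>5]
(B,Q): NE
(B,R): not NE [P2→Q gives 8>4]
(B,S): not NE [P1→D gives 6>2; P2→Q gives 8>4]
(C,P): not NE [P1→B gives 9>8; P2→S gives 7>6]
(C,Q): not NE [P1→B gives 8>0; P2→S gives 7>1]
(C,R): not NE [P2→S gives 7>2]
(C,S): not NE [P1→D gives 6>3]
(D,P): not NE [P1→B gives 9>4; P2→R gives 9>8]
(D,Q): not NE [P1→B gives 8>5; P2→R gives 9>4]
(D,R): NE
(D,S): not NE [P2→R gives 9>4]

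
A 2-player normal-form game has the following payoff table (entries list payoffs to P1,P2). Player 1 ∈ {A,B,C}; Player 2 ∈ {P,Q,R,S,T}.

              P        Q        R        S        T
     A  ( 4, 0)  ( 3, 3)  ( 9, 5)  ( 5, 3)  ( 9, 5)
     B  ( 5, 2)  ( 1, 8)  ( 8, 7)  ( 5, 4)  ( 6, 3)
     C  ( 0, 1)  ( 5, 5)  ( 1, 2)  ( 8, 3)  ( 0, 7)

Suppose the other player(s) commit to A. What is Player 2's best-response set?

P2 best: {R,T}

u_2(P vs A) = 0
u_2(Q vs A) = 3
u_2(R vs A) = 5
u_2(S vs A) = 3
u_2(T vs A) = 5
max payoff 5 at {R,T}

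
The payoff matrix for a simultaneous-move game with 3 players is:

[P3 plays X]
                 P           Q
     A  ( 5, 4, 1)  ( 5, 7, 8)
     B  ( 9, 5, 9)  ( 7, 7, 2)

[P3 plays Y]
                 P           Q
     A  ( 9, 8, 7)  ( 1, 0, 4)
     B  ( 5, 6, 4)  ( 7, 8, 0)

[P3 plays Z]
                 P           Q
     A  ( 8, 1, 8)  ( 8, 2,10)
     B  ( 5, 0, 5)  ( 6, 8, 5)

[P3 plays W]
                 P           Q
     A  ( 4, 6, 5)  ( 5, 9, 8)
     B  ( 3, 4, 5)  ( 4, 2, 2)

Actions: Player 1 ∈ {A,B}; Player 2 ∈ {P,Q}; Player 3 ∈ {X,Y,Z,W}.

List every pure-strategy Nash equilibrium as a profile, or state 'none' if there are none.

(A,P,X): not NE [P1→B gives 9>5; P2→Q gives 7>4; P3→Z gives 8>1]
(A,P,Y): not NE [P3→Z gives 8>7]
(A,P,Z): not NE [P2→Q gives 2>1]
(A,P,W): not NE [P2→Q gives 9>6; P3→Z gives 8>5]
(A,Q,X): not NE [P1→B gives 7>5; P3→Z gives 10>8]
(A,Q,Y): not NE [P1→B gives 7>1; P2→P gives 8>0; P3→Z gives 10>4]
(A,Q,Z): NE
(A,Q,W): not NE [P3→Z gives 10>8]
(B,P,X): not NE [P2→Q gives 7>5]
(B,P,Y): not NE [P1→A gives 9>5; P2→Q gives 8>6; P3→X gives 9>4]
(B,P,Z): not NE [P1→A gives 8>5; P2→Q gives 8>0; P3→X gives 9>5]
(B,P,W): not NE [P1→A gives 4>3; P3→X gives 9>5]
(B,Q,X): not NE [P3→Z gives 5>2]
(B,Q,Y): not NE [P3→Z gives 5>0]
(B,Q,Z): not NE [P1→A gives 8>6]
(B,Q,W): not NE [P1→A gives 5>4; P2→P gives 4>2; P3→Z gives 5>2]

Nash profiles: (A,Q,Z)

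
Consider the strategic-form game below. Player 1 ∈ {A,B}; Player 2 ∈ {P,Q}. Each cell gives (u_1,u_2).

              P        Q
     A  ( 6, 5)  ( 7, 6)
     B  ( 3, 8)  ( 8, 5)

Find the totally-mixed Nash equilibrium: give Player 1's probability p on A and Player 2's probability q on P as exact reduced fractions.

p=3/4, q=1/4

P1 indiff ⇒ q·6+(1-q)·7 = q·3+(1-q)·8 ⇒ q(3) = (1-q)(1) ⇒ q = 1/4
P2 indiff ⇒ p·5+(1-p)·8 = p·6+(1-p)·5 ⇒ p(-1) = (1-p)(-3) ⇒ p = 3/4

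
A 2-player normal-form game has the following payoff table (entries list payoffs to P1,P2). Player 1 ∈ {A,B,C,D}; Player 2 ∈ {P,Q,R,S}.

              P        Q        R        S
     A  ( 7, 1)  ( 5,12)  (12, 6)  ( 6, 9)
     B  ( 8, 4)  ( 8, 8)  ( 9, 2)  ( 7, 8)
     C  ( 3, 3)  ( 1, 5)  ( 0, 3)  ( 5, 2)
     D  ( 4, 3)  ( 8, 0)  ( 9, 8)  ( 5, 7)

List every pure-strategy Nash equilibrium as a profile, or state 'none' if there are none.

(A,P): not NE [P1→B gives 8>7; P2→Q gives 12>1]
(A,Q): not NE [P1→D gives 8>5]
(A,R): not NE [P2→Q gives 12>6]
(A,S): not NE [P1→B gives 7>6; P2→Q gives 12>9]
(B,P): not NE [P2→S gives 8>4]
(B,Q): NE
(B,R): not NE [P1→A gives 12>9; P2→S gives 8>2]
(B,S): NE
(C,P): not NE [P1→B gives 8>3; P2→Q gives 5>3]
(C,Q): not NE [P1→D gives 8>1]
(C,R): not NE [P1→A gives 12>0; P2→Q gives 5>3]
(C,S): not NE [P1→B gives 7>5; P2→Q gives 5>2]
(D,P): not NE [P1→B gives 8>4; P2→R gives 8>3]
(D,Q): not NE [P2→R gives 8>0]
(D,R): not NE [P1→A gives 12>9]
(D,S): not NE [P1→B gives 7>5; P2→R gives 8>7]

NE set: (B,Q), (B,S)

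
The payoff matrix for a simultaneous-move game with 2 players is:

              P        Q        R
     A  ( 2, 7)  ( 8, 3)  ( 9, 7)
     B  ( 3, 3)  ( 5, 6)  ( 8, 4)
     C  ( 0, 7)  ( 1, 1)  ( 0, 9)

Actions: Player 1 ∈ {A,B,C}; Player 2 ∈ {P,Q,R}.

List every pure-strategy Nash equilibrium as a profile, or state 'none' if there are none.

NE set: (A,R)

(A,P): not NE [P1→B gives 3>2]
(A,Q): not NE [P2→R gives 7>3]
(A,R): NE
(B,P): not NE [P2→Q gives 6>3]
(B,Q): not NE [P1→A gives 8>5]
(B,R): not NE [P1→A gives 9>8; P2→Q gives 6>4]
(C,P): not NE [P1→B gives 3>0; P2→R gives 9>7]
(C,Q): not NE [P1→A gives 8>1; P2→R gives 9>1]
(C,R): not NE [P1→A gives 9>0]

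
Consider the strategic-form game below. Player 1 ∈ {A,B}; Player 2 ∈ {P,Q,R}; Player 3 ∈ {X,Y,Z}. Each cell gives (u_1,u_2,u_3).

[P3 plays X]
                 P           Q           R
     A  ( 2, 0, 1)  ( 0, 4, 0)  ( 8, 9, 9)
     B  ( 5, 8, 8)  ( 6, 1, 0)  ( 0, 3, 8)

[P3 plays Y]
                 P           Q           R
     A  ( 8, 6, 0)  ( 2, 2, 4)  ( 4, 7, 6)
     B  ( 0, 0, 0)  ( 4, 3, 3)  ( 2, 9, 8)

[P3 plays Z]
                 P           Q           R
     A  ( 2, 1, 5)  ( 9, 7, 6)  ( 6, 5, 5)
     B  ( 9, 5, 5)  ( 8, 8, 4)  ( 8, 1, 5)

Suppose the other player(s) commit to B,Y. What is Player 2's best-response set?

u_2(P vs B,Y) = 0
u_2(Q vs B,Y) = 3
u_2(R vs B,Y) = 9
max payoff 9 at {R}

P2 best: {R}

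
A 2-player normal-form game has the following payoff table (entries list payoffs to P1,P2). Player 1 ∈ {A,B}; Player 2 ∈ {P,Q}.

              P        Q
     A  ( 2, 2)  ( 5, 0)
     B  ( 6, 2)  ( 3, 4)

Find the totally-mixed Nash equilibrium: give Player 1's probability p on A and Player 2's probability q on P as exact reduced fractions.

P1 indiff ⇒ q·2+(1-q)·5 = q·6+(1-q)·3 ⇒ q(-4) = (1-q)(-2) ⇒ q = 1/3
P2 indiff ⇒ p·2+(1-p)·2 = p·0+(1-p)·4 ⇒ p(2) = (1-p)(2) ⇒ p = 1/2

(p,q) = (1/2, 1/3)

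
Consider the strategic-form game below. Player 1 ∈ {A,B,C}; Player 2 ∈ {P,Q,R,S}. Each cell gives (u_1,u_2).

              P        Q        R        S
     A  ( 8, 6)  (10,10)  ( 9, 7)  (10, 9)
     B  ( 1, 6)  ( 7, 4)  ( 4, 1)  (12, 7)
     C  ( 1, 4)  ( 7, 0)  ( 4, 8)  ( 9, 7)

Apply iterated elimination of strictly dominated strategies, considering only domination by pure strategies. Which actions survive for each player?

P1 drop C (A beats it: P:8>1 Q:10>7 R:9>4 S:10>9)
P2 drop P (S beats it: A:9>6 B:7>6)
P2 drop R (Q beats it: A:10>7 B:4>1)
P1→{A,B} P2→{Q,S}

Remaining: P1:{A,B} P2:{Q,S}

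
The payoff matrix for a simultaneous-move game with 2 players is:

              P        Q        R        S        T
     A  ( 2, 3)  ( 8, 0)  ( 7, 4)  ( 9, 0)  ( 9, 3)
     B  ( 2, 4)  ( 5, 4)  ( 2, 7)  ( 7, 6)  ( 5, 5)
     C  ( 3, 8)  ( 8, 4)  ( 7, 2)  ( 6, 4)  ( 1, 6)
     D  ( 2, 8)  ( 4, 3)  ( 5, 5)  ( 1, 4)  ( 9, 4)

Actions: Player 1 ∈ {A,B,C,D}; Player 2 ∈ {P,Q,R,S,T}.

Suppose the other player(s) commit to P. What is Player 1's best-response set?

u_1(A vs P) = 2
u_1(B vs P) = 2
u_1(C vs P) = 3
u_1(D vs P) = 2
max payoff 3 at {C}

argmax u_1 = {C}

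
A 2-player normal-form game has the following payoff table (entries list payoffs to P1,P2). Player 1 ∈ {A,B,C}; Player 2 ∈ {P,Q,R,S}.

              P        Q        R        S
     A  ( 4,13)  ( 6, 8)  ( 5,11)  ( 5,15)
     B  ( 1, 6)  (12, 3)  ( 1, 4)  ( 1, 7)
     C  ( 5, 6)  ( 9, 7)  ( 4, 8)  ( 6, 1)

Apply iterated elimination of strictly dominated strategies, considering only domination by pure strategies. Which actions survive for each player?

Survivors P1:{A,C} P2:{P,R,S}

P2 drop Q (R beats it: A:11>8 B:4>3 C:8>7)
P1 drop B (A beats it: P:4>1 R:5>1 S:5>1)
P1→{A,C} P2→{P,R,S}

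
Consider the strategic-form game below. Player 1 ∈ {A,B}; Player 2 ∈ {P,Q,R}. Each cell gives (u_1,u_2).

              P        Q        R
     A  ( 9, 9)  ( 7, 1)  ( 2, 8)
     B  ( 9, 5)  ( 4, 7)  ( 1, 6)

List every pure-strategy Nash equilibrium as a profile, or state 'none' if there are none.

(A,P): NE
(A,Q): not NE [P2→P gives 9>1]
(A,R): not NE [P2→P gives 9>8]
(B,P): not NE [P2→Q gives 7>5]
(B,Q): not NE [P1→A gives 7>4]
(B,R): not NE [P1→A gives 2>1; P2→Q gives 7>6]

Nash profiles: (A,P)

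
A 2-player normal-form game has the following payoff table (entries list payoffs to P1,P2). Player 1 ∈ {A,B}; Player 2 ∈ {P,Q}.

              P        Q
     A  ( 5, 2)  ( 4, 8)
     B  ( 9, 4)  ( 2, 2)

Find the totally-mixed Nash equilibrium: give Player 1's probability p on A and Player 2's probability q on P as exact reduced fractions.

P1 indiff ⇒ q·5+(1-q)·4 = q·9+(1-q)·2 ⇒ q(-4) = (1-q)(-2) ⇒ q = 1/3
P2 indiff ⇒ p·2+(1-p)·4 = p·8+(1-p)·2 ⇒ p(-6) = (1-p)(-2) ⇒ p = 1/4

P1 mixes 1/4 on A; P2 mixes 1/3 on P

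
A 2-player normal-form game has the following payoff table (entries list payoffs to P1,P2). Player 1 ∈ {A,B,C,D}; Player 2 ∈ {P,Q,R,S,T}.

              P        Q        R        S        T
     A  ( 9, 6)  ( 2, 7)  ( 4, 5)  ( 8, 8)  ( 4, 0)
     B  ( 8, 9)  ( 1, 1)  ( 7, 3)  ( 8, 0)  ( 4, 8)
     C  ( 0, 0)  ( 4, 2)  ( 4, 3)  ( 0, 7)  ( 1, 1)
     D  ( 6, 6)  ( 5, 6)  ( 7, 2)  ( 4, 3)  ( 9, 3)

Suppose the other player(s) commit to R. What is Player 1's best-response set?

BR_1 = {B,D}

u_1(A vs R) = 4
u_1(B vs R) = 7
u_1(C vs R) = 4
u_1(D vs R) = 7
max payoff 7 at {B,D}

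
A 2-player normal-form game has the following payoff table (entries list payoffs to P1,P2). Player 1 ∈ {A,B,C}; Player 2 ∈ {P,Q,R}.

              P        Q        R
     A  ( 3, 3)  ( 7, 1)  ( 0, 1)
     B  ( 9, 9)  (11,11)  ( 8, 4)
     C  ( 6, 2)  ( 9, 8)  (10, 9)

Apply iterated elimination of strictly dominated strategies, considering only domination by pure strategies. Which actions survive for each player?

Survivors P1:{B,C} P2:{Q,R}

P1 drop A (B beats it: P:9>3 Q:11>7 R:8>0)
P2 drop P (Q beats it: B:11>9 C:8>2)
P1→{B,C} P2→{Q,R}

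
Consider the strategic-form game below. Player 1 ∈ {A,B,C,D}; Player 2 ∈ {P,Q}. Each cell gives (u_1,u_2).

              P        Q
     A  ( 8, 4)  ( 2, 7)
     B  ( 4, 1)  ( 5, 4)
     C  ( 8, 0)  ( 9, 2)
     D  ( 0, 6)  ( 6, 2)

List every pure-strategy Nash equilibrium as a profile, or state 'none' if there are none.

(A,P): not NE [P2→Q gives 7>4]
(A,Q): not NE [P1→C gives 9>2]
(B,P): not NE [P1→C gives 8>4; P2→Q gives 4>1]
(B,Q): not NE [P1→C gives 9>5]
(C,P): not NE [P2→Q gives 2>0]
(C,Q): NE
(D,P): not NE [P1→C gives 8>0]
(D,Q): not NE [P1→C gives 9>6; P2→P gives 6>2]

PSNE = {(C,Q)}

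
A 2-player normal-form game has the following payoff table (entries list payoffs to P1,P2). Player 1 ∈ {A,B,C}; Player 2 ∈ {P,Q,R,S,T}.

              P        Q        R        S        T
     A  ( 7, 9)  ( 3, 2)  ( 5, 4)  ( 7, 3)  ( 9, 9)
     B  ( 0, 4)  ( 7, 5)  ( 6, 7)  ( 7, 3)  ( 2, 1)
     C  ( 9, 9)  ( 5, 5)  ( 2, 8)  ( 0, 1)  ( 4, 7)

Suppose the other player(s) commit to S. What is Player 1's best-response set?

BR_1 = {A,B}

u_1(A vs S) = 7
u_1(B vs S) = 7
u_1(C vs S) = 0
max payoff 7 at {A,B}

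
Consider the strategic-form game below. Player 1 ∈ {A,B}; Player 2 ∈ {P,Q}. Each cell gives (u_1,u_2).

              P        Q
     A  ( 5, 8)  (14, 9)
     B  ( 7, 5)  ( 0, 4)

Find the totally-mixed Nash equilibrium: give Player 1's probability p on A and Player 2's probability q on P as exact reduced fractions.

p=1/2, q=7/8

P1 indiff ⇒ q·5+(1-q)·14 = q·7+(1-q)·0 ⇒ q(-2) = (1-q)(-14) ⇒ q = 7/8
P2 indiff ⇒ p·8+(1-p)·5 = p·9+(1-p)·4 ⇒ p(-1) = (1-p)(-1) ⇒ p = 1/2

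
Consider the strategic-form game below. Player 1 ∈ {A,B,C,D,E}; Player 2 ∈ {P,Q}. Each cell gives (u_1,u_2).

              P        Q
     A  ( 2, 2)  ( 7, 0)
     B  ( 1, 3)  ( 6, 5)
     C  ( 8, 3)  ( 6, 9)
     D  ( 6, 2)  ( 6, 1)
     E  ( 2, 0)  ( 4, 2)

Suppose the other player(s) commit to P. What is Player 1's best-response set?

P1 best: {C}

u_1(A vs P) = 2
u_1(B vs P) = 1
u_1(C vs P) = 8
u_1(D vs P) = 6
u_1(E vs P) = 2
max payoff 8 at {C}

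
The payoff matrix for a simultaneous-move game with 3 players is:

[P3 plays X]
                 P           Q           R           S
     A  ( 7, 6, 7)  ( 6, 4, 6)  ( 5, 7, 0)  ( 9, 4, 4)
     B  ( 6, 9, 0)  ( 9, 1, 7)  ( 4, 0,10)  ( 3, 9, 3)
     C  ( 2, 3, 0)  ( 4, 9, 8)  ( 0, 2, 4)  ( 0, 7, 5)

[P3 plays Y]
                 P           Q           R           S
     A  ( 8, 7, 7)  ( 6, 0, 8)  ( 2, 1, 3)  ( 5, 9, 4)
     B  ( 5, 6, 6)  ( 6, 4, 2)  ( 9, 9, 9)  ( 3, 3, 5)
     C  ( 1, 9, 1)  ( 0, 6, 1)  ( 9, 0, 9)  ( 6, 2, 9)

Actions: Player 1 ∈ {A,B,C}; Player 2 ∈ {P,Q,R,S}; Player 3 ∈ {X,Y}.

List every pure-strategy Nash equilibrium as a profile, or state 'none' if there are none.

No pure NE.

(A,P,X): not NE [P2→R gives 7>6]
(A,P,Y): not NE [P2→S gives 9>7]
(A,Q,X): not NE [P1→B gives 9>6; P2→R gives 7>4; P3→Y gives 8>6]
(A,Q,Y): not NE [P2→S gives 9>0]
(A,R,X): not NE [P3→Y gives 3>0]
(A,R,Y): not NE [P1→C gives 9>2; P2→S gives 9>1]
(A,S,X): not NE [P2→R gives 7>4]
(A,S,Y): not NE [P1→C gives 6>5]
(B,P,X): not NE [P1→A gives 7>6; P3→Y gives 6>0]
(B,P,Y): not NE [P1→A gives 8>5; P2→R gives 9>6]
(B,Q,X): not NE [P2→S gives 9>1]
(B,Q,Y): not NE [P2→R gives 9>4; P3→X gives 7>2]
(B,R,X): not NE [P1→A gives 5>4; P2→S gives 9>0]
(B,R,Y): not NE [P3→X gives 10>9]
(B,S,X): not NE [P1→A gives 9>3; P3→Y gives 5>3]
(B,S,Y): not NE [P1→C gives 6>3; P2→R gives 9>3]
(C,P,X): not NE [P1→A gives 7>2; P2→Q gives 9>3; P3→Y gives 1>0]
(C,P,Y): not NE [P1→A gives 8>1]
(C,Q,X): not NE [P1→B gives 9>4]
(C,Q,Y): not NE [P1→B gives 6>0; P2→P gives 9>6; P3→X gives 8>1]
(C,R,X): not NE [P1→A gives 5>0; P2→Q gives 9>2; P3→Y gives 9>4]
(C,R,Y): not NE [P2→P gives 9>0]
(C,S,X): not NE [P1→A gives 9>0; P2→Q gives 9>7; P3→Y gives 9>5]
(C,S,Y): not NE [P2→P gives 9>2]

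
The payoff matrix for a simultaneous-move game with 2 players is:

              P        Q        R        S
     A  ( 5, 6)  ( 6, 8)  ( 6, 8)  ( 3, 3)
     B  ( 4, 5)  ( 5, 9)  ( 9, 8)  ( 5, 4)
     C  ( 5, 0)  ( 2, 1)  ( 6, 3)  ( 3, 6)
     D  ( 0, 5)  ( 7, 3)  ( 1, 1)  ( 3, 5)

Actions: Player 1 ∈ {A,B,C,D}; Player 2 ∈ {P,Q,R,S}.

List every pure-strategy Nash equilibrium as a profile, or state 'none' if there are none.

PSNE: ∅

(A,P): not NE [P2→R gives 8>6]
(A,Q): not NE [P1→D gives 7>6]
(A,R): not NE [P1→B gives 9>6]
(A,S): not NE [P1→B gives 5>3; P2→R gives 8>3]
(B,P): not NE [P1→C gives 5>4; P2→Q gives 9>5]
(B,Q): not NE [P1→D gives 7>5]
(B,R): not NE [P2→Q gives 9>8]
(B,S): not NE [P2→Q gives 9>4]
(C,P): not NE [P2→S gives 6>0]
(C,Q): not NE [P1→D gives 7>2; P2→S gives 6>1]
(C,R): not NE [P1→B gives 9>6; P2→S gives 6>3]
(C,S): not NE [P1→B gives 5>3]
(D,P): not NE [P1→C gives 5>0]
(D,Q): not NE [P2→S gives 5>3]
(D,R): not NE [P1→B gives 9>1; P2→S gives 5>1]
(D,S): not NE [P1→B gives 5>3]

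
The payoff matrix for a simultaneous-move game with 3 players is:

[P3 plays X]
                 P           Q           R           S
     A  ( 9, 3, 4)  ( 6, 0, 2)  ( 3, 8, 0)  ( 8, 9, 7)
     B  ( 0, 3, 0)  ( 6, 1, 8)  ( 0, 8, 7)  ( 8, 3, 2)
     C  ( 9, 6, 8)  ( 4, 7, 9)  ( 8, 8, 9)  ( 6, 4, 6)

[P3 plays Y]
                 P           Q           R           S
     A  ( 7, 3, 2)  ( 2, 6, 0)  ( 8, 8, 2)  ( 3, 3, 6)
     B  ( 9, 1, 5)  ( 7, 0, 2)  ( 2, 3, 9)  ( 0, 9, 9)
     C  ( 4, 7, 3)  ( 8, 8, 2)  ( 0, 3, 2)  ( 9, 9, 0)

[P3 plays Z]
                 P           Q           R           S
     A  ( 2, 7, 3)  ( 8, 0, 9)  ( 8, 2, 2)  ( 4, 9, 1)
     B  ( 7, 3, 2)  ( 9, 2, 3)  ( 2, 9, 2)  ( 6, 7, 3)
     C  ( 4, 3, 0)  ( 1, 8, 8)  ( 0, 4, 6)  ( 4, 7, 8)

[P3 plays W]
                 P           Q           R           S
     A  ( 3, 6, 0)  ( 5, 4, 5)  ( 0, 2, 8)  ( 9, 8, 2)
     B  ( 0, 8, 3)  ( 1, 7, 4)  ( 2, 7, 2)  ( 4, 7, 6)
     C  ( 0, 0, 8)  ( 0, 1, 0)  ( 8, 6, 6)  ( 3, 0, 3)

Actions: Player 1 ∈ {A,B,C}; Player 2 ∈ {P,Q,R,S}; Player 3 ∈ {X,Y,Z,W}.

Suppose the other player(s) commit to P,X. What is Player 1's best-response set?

u_1(A vs P,X) = 9
u_1(B vs P,X) = 0
u_1(C vs P,X) = 9
max payoff 9 at {A,C}

P1 best: {A,C}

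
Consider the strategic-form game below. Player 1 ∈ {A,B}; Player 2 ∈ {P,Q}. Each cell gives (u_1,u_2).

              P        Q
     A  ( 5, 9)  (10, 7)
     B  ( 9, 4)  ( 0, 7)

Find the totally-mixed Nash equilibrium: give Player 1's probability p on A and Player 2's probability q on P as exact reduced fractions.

P1 indiff ⇒ q·5+(1-q)·10 = q·9+(1-q)·0 ⇒ q(-4) = (1-q)(-10) ⇒ q = 5/7
P2 indiff ⇒ p·9+(1-p)·4 = p·7+(1-p)·7 ⇒ p(2) = (1-p)(3) ⇒ p = 3/5

p=3/5, q=5/7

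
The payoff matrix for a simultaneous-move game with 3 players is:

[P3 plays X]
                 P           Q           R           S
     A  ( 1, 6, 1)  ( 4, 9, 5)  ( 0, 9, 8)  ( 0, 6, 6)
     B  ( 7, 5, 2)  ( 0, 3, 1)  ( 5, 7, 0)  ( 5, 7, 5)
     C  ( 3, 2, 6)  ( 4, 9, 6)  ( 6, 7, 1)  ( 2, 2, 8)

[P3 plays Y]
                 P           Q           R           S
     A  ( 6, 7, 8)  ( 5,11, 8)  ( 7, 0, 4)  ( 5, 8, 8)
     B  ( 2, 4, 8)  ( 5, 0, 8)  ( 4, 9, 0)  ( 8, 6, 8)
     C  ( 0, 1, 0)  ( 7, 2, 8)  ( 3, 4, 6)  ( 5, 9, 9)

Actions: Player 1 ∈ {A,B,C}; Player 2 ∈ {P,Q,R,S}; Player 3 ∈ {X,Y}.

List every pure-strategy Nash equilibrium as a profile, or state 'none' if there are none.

(A,P,X): not NE [P1→B gives 7>1; P2→R gives 9>6; P3→Y gives 8>1]
(A,P,Y): not NE [P2→Q gives 11>7]
(A,Q,X): not NE [P3→Y gives 8>5]
(A,Q,Y): not NE [P1→C gives 7>5]
(A,R,X): not NE [P1→C gives 6>0]
(A,R,Y): not NE [P2→Q gives 11>0; P3→X gives 8>4]
(A,S,X): not NE [P1→B gives 5>0; P2→R gives 9>6; P3→Y gives 8>6]
(A,S,Y): not NE [P1→B gives 8>5; P2→Q gives 11>8]
(B,P,X): not NE [P2→S gives 7>5; P3→Y gives 8>2]
(B,P,Y): not NE [P1→A gives 6>2; P2→R gives 9>4]
(B,Q,X): not NE [P1→C gives 4>0; P2→S gives 7>3; P3→Y gives 8>1]
(B,Q,Y): not NE [P1→C gives 7>5; P2→R gives 9>0]
(B,R,X): not NE [P1→C gives 6>5]
(B,R,Y): not NE [P1→A gives 7>4]
(B,S,X): not NE [P3→Y gives 8>5]
(B,S,Y): not NE [P2→R gives 9>6]
(C,P,X): not NE [P1→B gives 7>3; P2→Q gives 9>2]
(C,P,Y): not NE [P1→A gives 6>0; P2→S gives 9>1; P3→X gives 6>0]
(C,Q,X): not NE [P3→Y gives 8>6]
(C,Q,Y): not NE [P2→S gives 9>2]
(C,R,X): not NE [P2→Q gives 9>7; P3→Y gives 6>1]
(C,R,Y): not NE [P1→A gives 7>3; P2→S gives 9>4]
(C,S,X): not NE [P1→B gives 5>2; P2→Q gives 9>2; P3→Y gives 9>8]
(C,S,Y): not NE [P1→B gives 8>5]

No pure NE.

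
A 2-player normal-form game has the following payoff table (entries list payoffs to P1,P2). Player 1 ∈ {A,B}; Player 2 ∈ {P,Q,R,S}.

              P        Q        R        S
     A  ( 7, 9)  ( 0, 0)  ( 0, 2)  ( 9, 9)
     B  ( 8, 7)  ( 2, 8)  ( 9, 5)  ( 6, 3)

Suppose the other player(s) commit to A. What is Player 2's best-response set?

u_2(P vs A) = 9
u_2(Q vs A) = 0
u_2(R vs A) = 2
u_2(S vs A) = 9
max payoff 9 at {P,S}

BR_2 = {P,S}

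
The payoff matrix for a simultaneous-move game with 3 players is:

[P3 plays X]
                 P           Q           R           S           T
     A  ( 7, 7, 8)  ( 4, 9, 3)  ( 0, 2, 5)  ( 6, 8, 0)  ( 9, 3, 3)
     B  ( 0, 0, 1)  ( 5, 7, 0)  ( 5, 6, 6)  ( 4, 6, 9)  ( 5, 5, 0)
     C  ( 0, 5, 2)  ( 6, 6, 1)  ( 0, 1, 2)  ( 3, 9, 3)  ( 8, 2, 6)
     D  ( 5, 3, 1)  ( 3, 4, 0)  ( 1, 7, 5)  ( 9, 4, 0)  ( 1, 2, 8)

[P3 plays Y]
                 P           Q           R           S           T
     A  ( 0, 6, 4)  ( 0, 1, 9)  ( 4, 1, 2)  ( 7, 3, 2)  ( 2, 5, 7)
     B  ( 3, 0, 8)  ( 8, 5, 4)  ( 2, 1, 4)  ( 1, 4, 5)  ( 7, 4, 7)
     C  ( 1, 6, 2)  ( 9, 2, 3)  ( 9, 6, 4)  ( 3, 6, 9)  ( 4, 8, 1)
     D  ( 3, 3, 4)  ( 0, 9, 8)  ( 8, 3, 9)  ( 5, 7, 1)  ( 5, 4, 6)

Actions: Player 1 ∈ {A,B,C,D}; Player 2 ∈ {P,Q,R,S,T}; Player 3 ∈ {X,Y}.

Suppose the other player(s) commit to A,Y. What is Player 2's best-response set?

u_2(P vs A,Y) = 6
u_2(Q vs A,Y) = 1
u_2(R vs A,Y) = 1
u_2(S vs A,Y) = 3
u_2(T vs A,Y) = 5
max payoff 6 at {P}

argmax u_2 = {P}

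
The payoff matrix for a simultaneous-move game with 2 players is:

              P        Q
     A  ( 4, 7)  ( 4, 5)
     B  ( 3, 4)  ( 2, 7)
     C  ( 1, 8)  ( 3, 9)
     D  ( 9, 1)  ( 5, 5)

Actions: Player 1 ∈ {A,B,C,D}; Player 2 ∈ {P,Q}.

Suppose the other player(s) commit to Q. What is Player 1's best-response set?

P1 best: {D}

u_1(A vs Q) = 4
u_1(B vs Q) = 2
u_1(C vs Q) = 3
u_1(D vs Q) = 5
max payoff 5 at {D}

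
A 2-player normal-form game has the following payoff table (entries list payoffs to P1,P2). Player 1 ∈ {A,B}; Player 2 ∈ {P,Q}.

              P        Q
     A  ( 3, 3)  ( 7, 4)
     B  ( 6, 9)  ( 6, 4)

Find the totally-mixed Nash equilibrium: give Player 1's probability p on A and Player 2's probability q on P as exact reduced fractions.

P1 indiff ⇒ q·3+(1-q)·7 = q·6+(1-q)·6 ⇒ q(-3) = (1-q)(-1) ⇒ q = 1/4
P2 indiff ⇒ p·3+(1-p)·9 = p·4+(1-p)·4 ⇒ p(-1) = (1-p)(-5) ⇒ p = 5/6

P1 mixes 5/6 on A; P2 mixes 1/4 on P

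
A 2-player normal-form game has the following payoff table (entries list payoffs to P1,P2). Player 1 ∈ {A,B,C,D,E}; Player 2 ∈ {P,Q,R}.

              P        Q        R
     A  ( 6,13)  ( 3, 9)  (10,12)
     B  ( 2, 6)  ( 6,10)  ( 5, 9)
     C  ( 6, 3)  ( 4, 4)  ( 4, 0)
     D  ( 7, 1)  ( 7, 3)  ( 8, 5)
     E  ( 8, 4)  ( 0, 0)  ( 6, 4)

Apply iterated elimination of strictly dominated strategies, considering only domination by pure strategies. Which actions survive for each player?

P1 drop B (D beats it: P:7>2 Q:7>6 R:8>5)
P1 drop C (D beats it: P:7>6 Q:7>4 R:8>4)
P2 drop Q (R beats it: A:12>9 D:5>3 E:4>0)
P1→{A,D,E} P2→{P,R}

Remaining: P1:{A,D,E} P2:{P,R}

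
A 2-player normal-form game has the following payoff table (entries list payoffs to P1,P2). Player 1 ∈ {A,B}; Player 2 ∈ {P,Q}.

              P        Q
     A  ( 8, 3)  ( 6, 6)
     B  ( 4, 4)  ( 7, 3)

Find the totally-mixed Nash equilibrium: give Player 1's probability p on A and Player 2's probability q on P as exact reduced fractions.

(p,q) = (1/4, 1/5)

P1 indiff ⇒ q·8+(1-q)·6 = q·4+(1-q)·7 ⇒ q(4) = (1-q)(1) ⇒ q = 1/5
P2 indiff ⇒ p·3+(1-p)·4 = p·6+(1-p)·3 ⇒ p(-3) = (1-p)(-1) ⇒ p = 1/4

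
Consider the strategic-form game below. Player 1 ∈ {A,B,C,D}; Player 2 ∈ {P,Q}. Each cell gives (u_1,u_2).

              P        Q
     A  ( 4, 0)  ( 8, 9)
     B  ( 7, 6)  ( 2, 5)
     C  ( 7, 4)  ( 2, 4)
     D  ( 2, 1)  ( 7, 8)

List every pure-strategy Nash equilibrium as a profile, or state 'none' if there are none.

(A,P): not NE [P1→C gives 7>4; P2→Q gives 9>0]
(A,Q): NE
(B,P): NE
(B,Q): not NE [P1→A gives 8>2; P2→P gives 6>5]
(C,P): NE
(C,Q): not NE [P1→A gives 8>2]
(D,P): not NE [P1→C gives 7>2; P2→Q gives 8>1]
(D,Q): not NE [P1→A gives 8>7]

Nash profiles: (A,Q), (B,P), (C,P)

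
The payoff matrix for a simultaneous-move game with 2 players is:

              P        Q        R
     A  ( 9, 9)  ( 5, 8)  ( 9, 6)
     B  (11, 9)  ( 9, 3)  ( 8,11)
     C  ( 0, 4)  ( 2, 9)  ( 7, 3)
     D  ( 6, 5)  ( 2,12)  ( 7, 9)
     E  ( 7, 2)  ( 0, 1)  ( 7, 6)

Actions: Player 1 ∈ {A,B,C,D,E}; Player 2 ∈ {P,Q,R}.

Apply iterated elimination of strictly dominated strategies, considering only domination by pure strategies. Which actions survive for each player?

P1 drop C (A beats it: P:9>0 Q:5>2 R:9>7)
P1 drop D (A beats it: P:9>6 Q:5>2 R:9>7)
P1 drop E (A beats it: P:9>7 Q:5>0 R:9>7)
P2 drop Q (P beats it: A:9>8 B:9>3)
P1→{A,B} P2→{P,R}

Survivors P1:{A,B} P2:{P,R}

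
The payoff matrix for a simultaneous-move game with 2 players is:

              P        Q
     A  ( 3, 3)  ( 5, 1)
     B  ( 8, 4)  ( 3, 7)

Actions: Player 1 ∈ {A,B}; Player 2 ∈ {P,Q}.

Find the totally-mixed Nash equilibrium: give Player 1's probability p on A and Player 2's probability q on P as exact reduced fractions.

P1 indiff ⇒ q·3+(1-q)·5 = q·8+(1-q)·3 ⇒ q(-5) = (1-q)(-2) ⇒ q = 2/7
P2 indiff ⇒ p·3+(1-p)·4 = p·1+(1-p)·7 ⇒ p(2) = (1-p)(3) ⇒ p = 3/5

p=3/5, q=2/7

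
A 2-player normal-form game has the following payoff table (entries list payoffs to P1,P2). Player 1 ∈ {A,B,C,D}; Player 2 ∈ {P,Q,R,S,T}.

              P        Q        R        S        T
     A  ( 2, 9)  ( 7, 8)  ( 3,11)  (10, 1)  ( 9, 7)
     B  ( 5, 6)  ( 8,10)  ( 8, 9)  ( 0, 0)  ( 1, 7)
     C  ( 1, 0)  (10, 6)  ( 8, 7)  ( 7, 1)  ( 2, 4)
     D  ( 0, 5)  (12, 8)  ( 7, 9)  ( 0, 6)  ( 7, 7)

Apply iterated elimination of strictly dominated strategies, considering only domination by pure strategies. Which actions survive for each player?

Survivors P1:{B,C,D} P2:{Q,R}

P2 drop P (R beats it: A:11>9 B:9>6 C:7>0 D:9>5)
P2 drop S (Q beats it: A:8>1 B:10>0 C:6>1 D:8>6)
P2 drop T (Q beats it: A:8>7 B:10>7 C:6>4 D:8>7)
P1 drop A (B beats it: Q:8>7 R:8>3)
P1→{B,C,D} P2→{Q,R}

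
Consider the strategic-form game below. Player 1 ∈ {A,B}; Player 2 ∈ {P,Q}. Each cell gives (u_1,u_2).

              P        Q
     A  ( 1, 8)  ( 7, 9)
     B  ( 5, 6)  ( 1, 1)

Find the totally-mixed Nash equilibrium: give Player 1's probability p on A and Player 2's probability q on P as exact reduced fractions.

P1 indiff ⇒ q·1+(1-q)·7 = q·5+(1-q)·1 ⇒ q(-4) = (1-q)(-6) ⇒ q = 3/5
P2 indiff ⇒ p·8+(1-p)·6 = p·9+(1-p)·1 ⇒ p(-1) = (1-p)(-5) ⇒ p = 5/6

p=5/6, q=3/5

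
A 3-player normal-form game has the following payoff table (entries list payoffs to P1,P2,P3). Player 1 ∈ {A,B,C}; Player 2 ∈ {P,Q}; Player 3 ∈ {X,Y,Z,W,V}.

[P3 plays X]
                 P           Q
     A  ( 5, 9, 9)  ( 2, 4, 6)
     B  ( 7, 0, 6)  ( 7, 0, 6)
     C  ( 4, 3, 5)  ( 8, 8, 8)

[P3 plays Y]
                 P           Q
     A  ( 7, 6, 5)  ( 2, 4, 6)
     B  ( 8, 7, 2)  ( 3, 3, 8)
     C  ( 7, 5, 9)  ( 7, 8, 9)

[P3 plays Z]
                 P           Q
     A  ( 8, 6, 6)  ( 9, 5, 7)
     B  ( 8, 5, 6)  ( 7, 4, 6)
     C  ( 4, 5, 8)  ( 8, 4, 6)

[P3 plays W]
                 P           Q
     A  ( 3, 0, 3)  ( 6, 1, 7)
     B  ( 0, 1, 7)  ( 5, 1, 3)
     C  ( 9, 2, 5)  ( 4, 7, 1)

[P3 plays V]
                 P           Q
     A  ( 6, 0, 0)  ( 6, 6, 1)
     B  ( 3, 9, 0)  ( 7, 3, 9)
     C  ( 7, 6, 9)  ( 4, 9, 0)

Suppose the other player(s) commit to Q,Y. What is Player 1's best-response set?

u_1(A vs Q,Y) = 2
u_1(B vs Q,Y) = 3
u_1(C vs Q,Y) = 7
max payoff 7 at {C}

BR_1 = {C}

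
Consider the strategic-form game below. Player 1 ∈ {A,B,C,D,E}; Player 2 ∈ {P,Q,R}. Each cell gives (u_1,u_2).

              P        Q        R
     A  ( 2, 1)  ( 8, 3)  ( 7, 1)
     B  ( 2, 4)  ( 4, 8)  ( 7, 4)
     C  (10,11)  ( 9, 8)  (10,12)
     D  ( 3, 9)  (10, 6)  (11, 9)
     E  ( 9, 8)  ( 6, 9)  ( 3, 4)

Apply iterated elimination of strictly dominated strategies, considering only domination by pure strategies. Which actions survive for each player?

P1 drop A (C beats it: P:10>2 Q:9>8 R:10>7)
P1 drop B (C beats it: P:10>2 Q:9>4 R:10>7)
P1 drop E (C beats it: P:10>9 Q:9>6 R:10>3)
P2 drop Q (P beats it: C:11>8 D:9>6)
P1→{C,D} P2→{P,R}

Survivors P1:{C,D} P2:{P,R}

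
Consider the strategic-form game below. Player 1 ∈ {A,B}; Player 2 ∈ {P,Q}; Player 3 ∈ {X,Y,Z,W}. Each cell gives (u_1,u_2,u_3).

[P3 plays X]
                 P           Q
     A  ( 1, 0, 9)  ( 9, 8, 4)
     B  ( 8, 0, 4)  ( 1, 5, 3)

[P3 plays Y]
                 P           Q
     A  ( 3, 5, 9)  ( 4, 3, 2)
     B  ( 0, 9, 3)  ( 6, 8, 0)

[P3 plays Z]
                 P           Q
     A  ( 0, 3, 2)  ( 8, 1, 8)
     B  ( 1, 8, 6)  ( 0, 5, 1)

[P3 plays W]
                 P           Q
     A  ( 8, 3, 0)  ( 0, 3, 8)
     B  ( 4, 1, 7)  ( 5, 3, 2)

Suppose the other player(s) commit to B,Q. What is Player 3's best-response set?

u_3(X vs B,Q) = 3
u_3(Y vs B,Q) = 0
u_3(Z vs B,Q) = 1
u_3(W vs B,Q) = 2
max payoff 3 at {X}

P3 best: {X}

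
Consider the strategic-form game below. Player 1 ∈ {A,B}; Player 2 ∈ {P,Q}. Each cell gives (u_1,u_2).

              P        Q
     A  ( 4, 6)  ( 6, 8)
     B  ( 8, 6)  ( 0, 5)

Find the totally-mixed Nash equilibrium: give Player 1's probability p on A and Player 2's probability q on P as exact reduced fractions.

P1 indiff ⇒ q·4+(1-q)·6 = q·8+(1-q)·0 ⇒ q(-4) = (1-q)(-6) ⇒ q = 3/5
P2 indiff ⇒ p·6+(1-p)·6 = p·8+(1-p)·5 ⇒ p(-2) = (1-p)(-1) ⇒ p = 1/3

(p,q) = (1/3, 3/5)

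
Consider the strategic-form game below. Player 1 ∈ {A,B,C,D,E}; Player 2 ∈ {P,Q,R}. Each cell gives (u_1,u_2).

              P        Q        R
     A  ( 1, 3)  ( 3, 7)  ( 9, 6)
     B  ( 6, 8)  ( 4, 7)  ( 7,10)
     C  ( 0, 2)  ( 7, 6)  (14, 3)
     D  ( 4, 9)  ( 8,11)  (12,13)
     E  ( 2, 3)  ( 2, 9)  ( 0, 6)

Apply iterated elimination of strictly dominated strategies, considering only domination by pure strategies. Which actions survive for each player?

Survivors P1:{C,D} P2:{Q,R}

P1 drop A (D beats it: P:4>1 Q:8>3 R:12>9)
P1 drop E (B beats it: P:6>2 Q:4>2 R:7>0)
P2 drop P (R beats it: B:10>8 C:3>2 D:13>9)
P1 drop B (C beats it: Q:7>4 R:14>7)
P1→{C,D} P2→{Q,R}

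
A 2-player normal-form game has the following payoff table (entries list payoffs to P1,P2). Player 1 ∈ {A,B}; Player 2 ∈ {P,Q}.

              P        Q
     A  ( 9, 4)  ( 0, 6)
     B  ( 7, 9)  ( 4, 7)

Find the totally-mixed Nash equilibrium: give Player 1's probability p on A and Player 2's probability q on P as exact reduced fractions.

P1 indiff ⇒ q·9+(1-q)·0 = q·7+(1-q)·4 ⇒ q(2) = (1-q)(4) ⇒ q = 2/3
P2 indiff ⇒ p·4+(1-p)·9 = p·6+(1-p)·7 ⇒ p(-2) = (1-p)(-2) ⇒ p = 1/2

(p,q) = (1/2, 2/3)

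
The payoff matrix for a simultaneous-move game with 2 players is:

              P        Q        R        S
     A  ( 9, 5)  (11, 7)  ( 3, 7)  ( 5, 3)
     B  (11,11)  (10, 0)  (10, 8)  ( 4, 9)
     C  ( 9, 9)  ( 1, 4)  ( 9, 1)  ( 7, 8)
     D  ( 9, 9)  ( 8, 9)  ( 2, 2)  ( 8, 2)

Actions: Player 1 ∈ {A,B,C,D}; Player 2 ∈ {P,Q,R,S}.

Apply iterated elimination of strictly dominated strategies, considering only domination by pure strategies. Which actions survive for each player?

P2 drop S (P beats it: A:5>3 B:11>9 C:9>8 D:9>2)
P1 drop C (B beats it: P:11>9 Q:10>1 R:10>9)
P1 drop D (B beats it: P:11>9 Q:10>8 R:10>2)
P1→{A,B} P2→{P,Q,R}

Remaining: P1:{A,B} P2:{P,Q,R}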